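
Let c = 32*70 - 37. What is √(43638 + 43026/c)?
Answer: 2*√52969780155/2203 ≈ 208.94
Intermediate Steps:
c = 2203 (c = 2240 - 37 = 2203)
√(43638 + 43026/c) = √(43638 + 43026/2203) = √(96177540/2203) = 2*√52969780155/2203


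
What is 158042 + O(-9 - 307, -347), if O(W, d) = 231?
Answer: 158273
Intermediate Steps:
158042 + O(-9 - 307, -347) = 158042 + 231 = 158273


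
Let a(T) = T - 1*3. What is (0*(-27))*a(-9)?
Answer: 0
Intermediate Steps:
a(T) = -3 + T (a(T) = T - 3 = -3 + T)
(0*(-27))*a(-9) = (0*(-27))*(-3 - 9) = 0*(-12) = 0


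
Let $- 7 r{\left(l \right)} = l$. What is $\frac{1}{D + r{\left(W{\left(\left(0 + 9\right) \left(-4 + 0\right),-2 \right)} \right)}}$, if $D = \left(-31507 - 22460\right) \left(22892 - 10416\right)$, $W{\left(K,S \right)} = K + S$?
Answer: $- \frac{7}{4713046006} \approx -1.4852 \cdot 10^{-9}$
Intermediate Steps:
$r{\left(l \right)} = - \frac{l}{7}$
$D = -673292292$ ($D = \left(-53967\right) 12476 = -673292292$)
$\frac{1}{D + r{\left(W{\left(\left(0 + 9\right) \left(-4 + 0\right),-2 \right)} \right)}} = \frac{1}{-673292292 - \frac{\left(0 + 9\right) \left(-4 + 0\right) - 2}{7}} = \frac{1}{-673292292 - \frac{9 \left(-4\right) - 2}{7}} = \frac{1}{-673292292 - \frac{-36 - 2}{7}} = \frac{1}{-673292292 - - \frac{38}{7}} = \frac{1}{-673292292 + \frac{38}{7}} = \frac{1}{- \frac{4713046006}{7}} = - \frac{7}{4713046006}$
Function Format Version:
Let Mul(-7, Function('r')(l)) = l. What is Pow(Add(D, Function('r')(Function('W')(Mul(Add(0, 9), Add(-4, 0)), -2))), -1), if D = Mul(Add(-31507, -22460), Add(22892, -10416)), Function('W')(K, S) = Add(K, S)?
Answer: Rational(-7, 4713046006) ≈ -1.4852e-9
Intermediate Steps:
Function('r')(l) = Mul(Rational(-1, 7), l)
D = -673292292 (D = Mul(-53967, 12476) = -673292292)
Pow(Add(D, Function('r')(Function('W')(Mul(Add(0, 9), Add(-4, 0)), -2))), -1) = Pow(Add(-673292292, Mul(Rational(-1, 7), Add(Mul(Add(0, 9), Add(-4, 0)), -2))), -1) = Pow(Add(-673292292, Mul(Rational(-1, 7), Add(Mul(9, -4), -2))), -1) = Pow(Add(-673292292, Mul(Rational(-1, 7), Add(-36, -2))), -1) = Pow(Add(-673292292, Mul(Rational(-1, 7), -38)), -1) = Pow(Add(-673292292, Rational(38, 7)), -1) = Pow(Rational(-4713046006, 7), -1) = Rational(-7, 4713046006)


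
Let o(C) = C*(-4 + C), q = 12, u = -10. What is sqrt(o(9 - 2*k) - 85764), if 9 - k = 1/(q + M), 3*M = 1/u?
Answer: I*sqrt(11038741287)/359 ≈ 292.66*I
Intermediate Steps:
M = -1/30 (M = (1/3)/(-10) = (1/3)*(-1/10) = -1/30 ≈ -0.033333)
k = 3201/359 (k = 9 - 1/(12 - 1/30) = 9 - 1/359/30 = 9 - 1*30/359 = 9 - 30/359 = 3201/359 ≈ 8.9164)
sqrt(o(9 - 2*k) - 85764) = sqrt((9 - 2*3201/359)*(-4 + (9 - 2*3201/359)) - 85764) = sqrt((9 - 6402/359)*(-4 + (9 - 6402/359)) - 85764) = sqrt(-3171*(-4 - 3171/359)/359 - 85764) = sqrt(-3171/359*(-4607/359) - 85764) = sqrt(14608797/128881 - 85764) = sqrt(-11038741287/128881) = I*sqrt(11038741287)/359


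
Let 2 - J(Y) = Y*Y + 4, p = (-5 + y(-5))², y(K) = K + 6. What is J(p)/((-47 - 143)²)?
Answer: -129/18050 ≈ -0.0071468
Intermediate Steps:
y(K) = 6 + K
p = 16 (p = (-5 + (6 - 5))² = (-5 + 1)² = (-4)² = 16)
J(Y) = -2 - Y² (J(Y) = 2 - (Y*Y + 4) = 2 - (Y² + 4) = 2 - (4 + Y²) = 2 + (-4 - Y²) = -2 - Y²)
J(p)/((-47 - 143)²) = (-2 - 1*16²)/((-47 - 143)²) = (-2 - 1*256)/((-190)²) = (-2 - 256)/36100 = -258*1/36100 = -129/18050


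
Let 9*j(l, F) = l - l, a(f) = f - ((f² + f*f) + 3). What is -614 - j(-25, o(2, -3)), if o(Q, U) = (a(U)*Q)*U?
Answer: -614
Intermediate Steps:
a(f) = -3 + f - 2*f² (a(f) = f - ((f² + f²) + 3) = f - (2*f² + 3) = f - (3 + 2*f²) = f + (-3 - 2*f²) = -3 + f - 2*f²)
o(Q, U) = Q*U*(-3 + U - 2*U²) (o(Q, U) = ((-3 + U - 2*U²)*Q)*U = (Q*(-3 + U - 2*U²))*U = Q*U*(-3 + U - 2*U²))
j(l, F) = 0 (j(l, F) = (l - l)/9 = (⅑)*0 = 0)
-614 - j(-25, o(2, -3)) = -614 - 1*0 = -614 + 0 = -614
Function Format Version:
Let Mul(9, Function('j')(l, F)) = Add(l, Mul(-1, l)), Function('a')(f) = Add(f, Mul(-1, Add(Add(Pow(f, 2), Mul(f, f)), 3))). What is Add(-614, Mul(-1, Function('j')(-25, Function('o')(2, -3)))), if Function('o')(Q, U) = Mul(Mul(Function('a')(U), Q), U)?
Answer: -614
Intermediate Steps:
Function('a')(f) = Add(-3, f, Mul(-2, Pow(f, 2))) (Function('a')(f) = Add(f, Mul(-1, Add(Add(Pow(f, 2), Pow(f, 2)), 3))) = Add(f, Mul(-1, Add(Mul(2, Pow(f, 2)), 3))) = Add(f, Mul(-1, Add(3, Mul(2, Pow(f, 2))))) = Add(f, Add(-3, Mul(-2, Pow(f, 2)))) = Add(-3, f, Mul(-2, Pow(f, 2))))
Function('o')(Q, U) = Mul(Q, U, Add(-3, U, Mul(-2, Pow(U, 2)))) (Function('o')(Q, U) = Mul(Mul(Add(-3, U, Mul(-2, Pow(U, 2))), Q), U) = Mul(Mul(Q, Add(-3, U, Mul(-2, Pow(U, 2)))), U) = Mul(Q, U, Add(-3, U, Mul(-2, Pow(U, 2)))))
Function('j')(l, F) = 0 (Function('j')(l, F) = Mul(Rational(1, 9), Add(l, Mul(-1, l))) = Mul(Rational(1, 9), 0) = 0)
Add(-614, Mul(-1, Function('j')(-25, Function('o')(2, -3)))) = Add(-614, Mul(-1, 0)) = Add(-614, 0) = -614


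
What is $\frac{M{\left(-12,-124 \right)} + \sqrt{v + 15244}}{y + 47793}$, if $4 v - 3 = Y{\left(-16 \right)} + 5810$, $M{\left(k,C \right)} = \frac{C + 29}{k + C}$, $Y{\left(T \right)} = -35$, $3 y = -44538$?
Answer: $\frac{95}{4480792} + \frac{\sqrt{66754}}{65894} \approx 0.0039422$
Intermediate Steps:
$y = -14846$ ($y = \frac{1}{3} \left(-44538\right) = -14846$)
$M{\left(k,C \right)} = \frac{29 + C}{C + k}$
$v = \frac{2889}{2}$ ($v = \frac{3}{4} + \frac{-35 + 5810}{4} = \frac{3}{4} + \frac{1}{4} \cdot 5775 = \frac{3}{4} + \frac{5775}{4} = \frac{2889}{2} \approx 1444.5$)
$\frac{M{\left(-12,-124 \right)} + \sqrt{v + 15244}}{y + 47793} = \frac{\frac{29 - 124}{-124 - 12} + \sqrt{\frac{2889}{2} + 15244}}{-14846 + 47793} = \frac{\frac{1}{-136} \left(-95\right) + \sqrt{\frac{33377}{2}}}{32947} = \left(\left(- \frac{1}{136}\right) \left(-95\right) + \frac{\sqrt{66754}}{2}\right) \frac{1}{32947} = \left(\frac{95}{136} + \frac{\sqrt{66754}}{2}\right) \frac{1}{32947} = \frac{95}{4480792} + \frac{\sqrt{66754}}{65894}$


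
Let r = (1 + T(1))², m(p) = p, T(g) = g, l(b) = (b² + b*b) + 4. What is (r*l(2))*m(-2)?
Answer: -96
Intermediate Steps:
l(b) = 4 + 2*b² (l(b) = (b² + b²) + 4 = 2*b² + 4 = 4 + 2*b²)
r = 4 (r = (1 + 1)² = 2² = 4)
(r*l(2))*m(-2) = (4*(4 + 2*2²))*(-2) = (4*(4 + 2*4))*(-2) = (4*(4 + 8))*(-2) = (4*12)*(-2) = 48*(-2) = -96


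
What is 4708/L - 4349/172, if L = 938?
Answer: -1634793/80668 ≈ -20.266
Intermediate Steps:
4708/L - 4349/172 = 4708/938 - 4349/172 = 4708*(1/938) - 4349*1/172 = 2354/469 - 4349/172 = -1634793/80668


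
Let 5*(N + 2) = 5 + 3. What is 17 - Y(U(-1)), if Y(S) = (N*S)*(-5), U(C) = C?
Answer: 19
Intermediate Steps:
N = -⅖ (N = -2 + (5 + 3)/5 = -2 + (⅕)*8 = -2 + 8/5 = -⅖ ≈ -0.40000)
Y(S) = 2*S (Y(S) = -2*S/5*(-5) = 2*S)
17 - Y(U(-1)) = 17 - 2*(-1) = 17 - 1*(-2) = 17 + 2 = 19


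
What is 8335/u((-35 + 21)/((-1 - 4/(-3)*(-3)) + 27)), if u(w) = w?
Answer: -91685/7 ≈ -13098.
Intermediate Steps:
8335/u((-35 + 21)/((-1 - 4/(-3)*(-3)) + 27)) = 8335/(((-35 + 21)/((-1 - 4/(-3)*(-3)) + 27))) = 8335/((-14/((-1 - 4*(-1/3)*(-3)) + 27))) = 8335/((-14/((-1 + (4/3)*(-3)) + 27))) = 8335/((-14/((-1 - 4) + 27))) = 8335/((-14/(-5 + 27))) = 8335/((-14/22)) = 8335/((-14*1/22)) = 8335/(-7/11) = 8335*(-11/7) = -91685/7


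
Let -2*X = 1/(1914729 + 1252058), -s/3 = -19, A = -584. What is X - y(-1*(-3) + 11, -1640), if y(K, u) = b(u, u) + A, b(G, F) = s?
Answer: 3337793497/6333574 ≈ 527.00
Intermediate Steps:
s = 57 (s = -3*(-19) = 57)
b(G, F) = 57
y(K, u) = -527 (y(K, u) = 57 - 584 = -527)
X = -1/6333574 (X = -1/(2*(1914729 + 1252058)) = -½/3166787 = -½*1/3166787 = -1/6333574 ≈ -1.5789e-7)
X - y(-1*(-3) + 11, -1640) = -1/6333574 - 1*(-527) = -1/6333574 + 527 = 3337793497/6333574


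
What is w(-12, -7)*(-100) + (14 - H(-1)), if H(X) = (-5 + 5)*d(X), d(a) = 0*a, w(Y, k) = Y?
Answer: 1214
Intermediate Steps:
d(a) = 0
H(X) = 0 (H(X) = (-5 + 5)*0 = 0*0 = 0)
w(-12, -7)*(-100) + (14 - H(-1)) = -12*(-100) + (14 - 1*0) = 1200 + (14 + 0) = 1200 + 14 = 1214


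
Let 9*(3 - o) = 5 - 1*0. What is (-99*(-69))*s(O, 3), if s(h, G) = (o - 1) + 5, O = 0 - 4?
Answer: 44022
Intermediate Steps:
o = 22/9 (o = 3 - (5 - 1*0)/9 = 3 - (5 + 0)/9 = 3 - 1/9*5 = 3 - 5/9 = 22/9 ≈ 2.4444)
O = -4
s(h, G) = 58/9 (s(h, G) = (22/9 - 1) + 5 = 13/9 + 5 = 58/9)
(-99*(-69))*s(O, 3) = -99*(-69)*(58/9) = 6831*(58/9) = 44022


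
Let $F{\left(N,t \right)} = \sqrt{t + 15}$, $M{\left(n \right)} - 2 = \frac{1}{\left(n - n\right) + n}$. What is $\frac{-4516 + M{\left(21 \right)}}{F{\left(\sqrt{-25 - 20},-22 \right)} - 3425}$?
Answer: $\frac{324666025}{246343272} + \frac{94793 i \sqrt{7}}{246343272} \approx 1.3179 + 0.0010181 i$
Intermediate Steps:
$M{\left(n \right)} = 2 + \frac{1}{n}$ ($M{\left(n \right)} = 2 + \frac{1}{\left(n - n\right) + n} = 2 + \frac{1}{0 + n} = 2 + \frac{1}{n}$)
$F{\left(N,t \right)} = \sqrt{15 + t}$
$\frac{-4516 + M{\left(21 \right)}}{F{\left(\sqrt{-25 - 20},-22 \right)} - 3425} = \frac{-4516 + \left(2 + \frac{1}{21}\right)}{\sqrt{15 - 22} - 3425} = \frac{-4516 + \left(2 + \frac{1}{21}\right)}{\sqrt{-7} - 3425} = \frac{-4516 + \frac{43}{21}}{i \sqrt{7} - 3425} = - \frac{94793}{21 \left(-3425 + i \sqrt{7}\right)}$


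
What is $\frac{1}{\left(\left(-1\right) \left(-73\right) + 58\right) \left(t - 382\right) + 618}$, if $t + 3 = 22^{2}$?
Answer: $\frac{1}{13587} \approx 7.36 \cdot 10^{-5}$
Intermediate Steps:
$t = 481$ ($t = -3 + 22^{2} = -3 + 484 = 481$)
$\frac{1}{\left(\left(-1\right) \left(-73\right) + 58\right) \left(t - 382\right) + 618} = \frac{1}{\left(\left(-1\right) \left(-73\right) + 58\right) \left(481 - 382\right) + 618} = \frac{1}{\left(73 + 58\right) 99 + 618} = \frac{1}{131 \cdot 99 + 618} = \frac{1}{12969 + 618} = \frac{1}{13587}$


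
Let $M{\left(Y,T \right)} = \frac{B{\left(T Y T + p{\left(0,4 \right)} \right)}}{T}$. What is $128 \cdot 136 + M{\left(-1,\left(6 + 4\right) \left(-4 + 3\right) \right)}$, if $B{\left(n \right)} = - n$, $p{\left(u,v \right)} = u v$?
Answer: $17398$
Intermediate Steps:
$M{\left(Y,T \right)} = - T Y$ ($M{\left(Y,T \right)} = \frac{\left(-1\right) \left(T Y T + 0 \cdot 4\right)}{T} = \frac{\left(-1\right) \left(Y T^{2} + 0\right)}{T} = \frac{\left(-1\right) Y T^{2}}{T} = - T Y$)
$128 \cdot 136 + M{\left(-1,\left(6 + 4\right) \left(-4 + 3\right) \right)} = 128 \cdot 136 - \left(6 + 4\right) \left(-4 + 3\right) \left(-1\right) = 17408 - 10 \left(-1\right) \left(-1\right) = 17408 - \left(-10\right) \left(-1\right) = 17408 - 10 = 17398$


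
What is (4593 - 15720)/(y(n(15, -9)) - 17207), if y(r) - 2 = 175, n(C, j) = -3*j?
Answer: 11127/17030 ≈ 0.65338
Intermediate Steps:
y(r) = 177 (y(r) = 2 + 175 = 177)
(4593 - 15720)/(y(n(15, -9)) - 17207) = (4593 - 15720)/(177 - 17207) = -11127/(-17030) = -11127*(-1/17030) = 11127/17030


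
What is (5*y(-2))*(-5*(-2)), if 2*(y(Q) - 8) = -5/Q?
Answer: 925/2 ≈ 462.50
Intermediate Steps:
y(Q) = 8 - 5/(2*Q) (y(Q) = 8 + (-5/Q)/2 = 8 - 5/(2*Q))
(5*y(-2))*(-5*(-2)) = (5*(8 - 5/2/(-2)))*(-5*(-2)) = (5*(8 - 5/2*(-½)))*10 = (5*(8 + 5/4))*10 = (5*(37/4))*10 = (185/4)*10 = 925/2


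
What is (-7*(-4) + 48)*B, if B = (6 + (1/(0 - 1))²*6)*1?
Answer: 912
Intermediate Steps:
B = 12 (B = (6 + (1/(-1))²*6)*1 = (6 + (-1)²*6)*1 = (6 + 1*6)*1 = (6 + 6)*1 = 12*1 = 12)
(-7*(-4) + 48)*B = (-7*(-4) + 48)*12 = (28 + 48)*12 = 76*12 = 912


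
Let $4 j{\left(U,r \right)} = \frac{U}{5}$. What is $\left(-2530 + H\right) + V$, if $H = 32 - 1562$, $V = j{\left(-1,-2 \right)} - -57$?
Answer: $- \frac{80061}{20} \approx -4003.1$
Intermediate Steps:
$j{\left(U,r \right)} = \frac{U}{20}$ ($j{\left(U,r \right)} = \frac{U \frac{1}{5}}{4} = \frac{\frac{1}{5} U}{4} = \frac{U}{20}$)
$V = \frac{1139}{20}$ ($V = \frac{1}{20} \left(-1\right) - -57 = - \frac{1}{20} + 57 = \frac{1139}{20} \approx 56.95$)
$H = -1530$ ($H = 32 - 1562 = -1530$)
$\left(-2530 + H\right) + V = \left(-2530 - 1530\right) + \frac{1139}{20} = -4060 + \frac{1139}{20} = - \frac{80061}{20}$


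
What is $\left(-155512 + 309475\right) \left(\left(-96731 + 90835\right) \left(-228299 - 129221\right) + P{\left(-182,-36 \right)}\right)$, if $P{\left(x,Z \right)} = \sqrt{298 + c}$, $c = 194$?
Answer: $324544445976960 + 307926 \sqrt{123} \approx 3.2454 \cdot 10^{14}$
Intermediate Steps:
$P{\left(x,Z \right)} = 2 \sqrt{123}$ ($P{\left(x,Z \right)} = \sqrt{298 + 194} = \sqrt{492} = 2 \sqrt{123}$)
$\left(-155512 + 309475\right) \left(\left(-96731 + 90835\right) \left(-228299 - 129221\right) + P{\left(-182,-36 \right)}\right) = \left(-155512 + 309475\right) \left(\left(-96731 + 90835\right) \left(-228299 - 129221\right) + 2 \sqrt{123}\right) = 153963 \left(\left(-5896\right) \left(-357520\right) + 2 \sqrt{123}\right) = 153963 \left(2107937920 + 2 \sqrt{123}\right) = 324544445976960 + 307926 \sqrt{123}$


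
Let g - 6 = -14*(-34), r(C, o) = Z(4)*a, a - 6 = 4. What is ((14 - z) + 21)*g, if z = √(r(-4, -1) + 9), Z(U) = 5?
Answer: 16870 - 482*√59 ≈ 13168.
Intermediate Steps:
a = 10 (a = 6 + 4 = 10)
r(C, o) = 50 (r(C, o) = 5*10 = 50)
g = 482 (g = 6 - 14*(-34) = 6 + 476 = 482)
z = √59 (z = √(50 + 9) = √59 ≈ 7.6811)
((14 - z) + 21)*g = ((14 - √59) + 21)*482 = (35 - √59)*482 = 16870 - 482*√59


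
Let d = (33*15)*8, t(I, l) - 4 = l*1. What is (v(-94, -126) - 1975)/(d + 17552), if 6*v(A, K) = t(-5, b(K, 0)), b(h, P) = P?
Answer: -5923/64536 ≈ -0.091778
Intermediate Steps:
t(I, l) = 4 + l (t(I, l) = 4 + l*1 = 4 + l)
v(A, K) = ⅔ (v(A, K) = (4 + 0)/6 = (⅙)*4 = ⅔)
d = 3960 (d = 495*8 = 3960)
(v(-94, -126) - 1975)/(d + 17552) = (⅔ - 1975)/(3960 + 17552) = -5923/3/21512 = -5923/3*1/21512 = -5923/64536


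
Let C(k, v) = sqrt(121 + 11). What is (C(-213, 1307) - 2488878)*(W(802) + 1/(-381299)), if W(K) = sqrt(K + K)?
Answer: 2*(1 - 762598*sqrt(401))*(1244439 - sqrt(33))/381299 ≈ -9.9679e+7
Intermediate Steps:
C(k, v) = 2*sqrt(33) (C(k, v) = sqrt(132) = 2*sqrt(33))
W(K) = sqrt(2)*sqrt(K) (W(K) = sqrt(2*K) = sqrt(2)*sqrt(K))
(C(-213, 1307) - 2488878)*(W(802) + 1/(-381299)) = (2*sqrt(33) - 2488878)*(sqrt(2)*sqrt(802) + 1/(-381299)) = (-2488878 + 2*sqrt(33))*(2*sqrt(401) - 1/381299) = (-2488878 + 2*sqrt(33))*(-1/381299 + 2*sqrt(401))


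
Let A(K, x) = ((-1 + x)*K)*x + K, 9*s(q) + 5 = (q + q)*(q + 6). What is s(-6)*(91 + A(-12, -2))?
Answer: -35/9 ≈ -3.8889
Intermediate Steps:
s(q) = -5/9 + 2*q*(6 + q)/9 (s(q) = -5/9 + ((q + q)*(q + 6))/9 = -5/9 + ((2*q)*(6 + q))/9 = -5/9 + (2*q*(6 + q))/9 = -5/9 + 2*q*(6 + q)/9)
A(K, x) = K + K*x*(-1 + x) (A(K, x) = (K*(-1 + x))*x + K = K*x*(-1 + x) + K = K + K*x*(-1 + x))
s(-6)*(91 + A(-12, -2)) = (-5/9 + (2/9)*(-6)**2 + (4/3)*(-6))*(91 - 12*(1 + (-2)**2 - 1*(-2))) = (-5/9 + (2/9)*36 - 8)*(91 - 12*(1 + 4 + 2)) = (-5/9 + 8 - 8)*(91 - 12*7) = -5*(91 - 84)/9 = -5/9*7 = -35/9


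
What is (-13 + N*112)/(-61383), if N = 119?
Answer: -13315/61383 ≈ -0.21692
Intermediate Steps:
(-13 + N*112)/(-61383) = (-13 + 119*112)/(-61383) = (-13 + 13328)*(-1/61383) = 13315*(-1/61383) = -13315/61383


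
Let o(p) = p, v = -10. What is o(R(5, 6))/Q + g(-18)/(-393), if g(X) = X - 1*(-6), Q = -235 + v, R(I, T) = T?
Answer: 194/32095 ≈ 0.0060446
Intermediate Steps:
Q = -245 (Q = -235 - 10 = -245)
g(X) = 6 + X (g(X) = X + 6 = 6 + X)
o(R(5, 6))/Q + g(-18)/(-393) = 6/(-245) + (6 - 18)/(-393) = 6*(-1/245) - 12*(-1/393) = -6/245 + 4/131 = 194/32095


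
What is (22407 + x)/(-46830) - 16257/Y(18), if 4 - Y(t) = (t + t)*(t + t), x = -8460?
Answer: 123882631/10084060 ≈ 12.285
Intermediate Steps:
Y(t) = 4 - 4*t**2 (Y(t) = 4 - (t + t)*(t + t) = 4 - 2*t*2*t = 4 - 4*t**2)
(22407 + x)/(-46830) - 16257/Y(18) = (22407 - 8460)/(-46830) - 16257/(4 - 4*18**2) = 13947*(-1/46830) - 16257/(4 - 4*324) = -4649/15610 - 16257/(4 - 1296) = -4649/15610 - 16257/(-1292) = -4649/15610 - 16257*(-1/1292) = -4649/15610 + 16257/1292 = 123882631/10084060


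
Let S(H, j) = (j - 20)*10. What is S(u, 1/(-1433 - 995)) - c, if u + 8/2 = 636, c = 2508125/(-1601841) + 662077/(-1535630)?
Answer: -147824244497526163/746559951280905 ≈ -198.01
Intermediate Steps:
c = -4912094077507/2459835094830 (c = 2508125*(-1/1601841) + 662077*(-1/1535630) = -2508125/1601841 - 662077/1535630 = -4912094077507/2459835094830 ≈ -1.9969)
u = 632 (u = -4 + 636 = 632)
S(H, j) = -200 + 10*j (S(H, j) = (-20 + j)*10 = -200 + 10*j)
S(u, 1/(-1433 - 995)) - c = (-200 + 10/(-1433 - 995)) - 1*(-4912094077507/2459835094830) = (-200 + 10/(-2428)) + 4912094077507/2459835094830 = (-200 + 10*(-1/2428)) + 4912094077507/2459835094830 = (-200 - 5/1214) + 4912094077507/2459835094830 = -242805/1214 + 4912094077507/2459835094830 = -147824244497526163/746559951280905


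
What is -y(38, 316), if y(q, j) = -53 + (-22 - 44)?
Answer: 119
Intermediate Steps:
y(q, j) = -119 (y(q, j) = -53 - 66 = -119)
-y(38, 316) = -1*(-119) = 119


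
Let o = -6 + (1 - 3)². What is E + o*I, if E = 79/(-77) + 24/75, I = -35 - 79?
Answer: 437541/1925 ≈ 227.29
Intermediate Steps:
I = -114
E = -1359/1925 (E = 79*(-1/77) + 24*(1/75) = -79/77 + 8/25 = -1359/1925 ≈ -0.70597)
o = -2 (o = -6 + (-2)² = -6 + 4 = -2)
E + o*I = -1359/1925 - 2*(-114) = -1359/1925 + 228 = 437541/1925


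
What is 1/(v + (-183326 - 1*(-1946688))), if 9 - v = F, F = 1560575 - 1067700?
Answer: 1/1270496 ≈ 7.8709e-7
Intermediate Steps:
F = 492875
v = -492866 (v = 9 - 1*492875 = 9 - 492875 = -492866)
1/(v + (-183326 - 1*(-1946688))) = 1/(-492866 + (-183326 - 1*(-1946688))) = 1/(-492866 + (-183326 + 1946688)) = 1/(-492866 + 1763362) = 1/1270496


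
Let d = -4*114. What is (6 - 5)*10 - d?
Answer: 466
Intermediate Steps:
d = -456
(6 - 5)*10 - d = (6 - 5)*10 - 1*(-456) = 1*10 + 456 = 10 + 456 = 466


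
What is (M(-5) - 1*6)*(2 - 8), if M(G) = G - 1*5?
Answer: 96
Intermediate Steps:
M(G) = -5 + G (M(G) = G - 5 = -5 + G)
(M(-5) - 1*6)*(2 - 8) = ((-5 - 5) - 1*6)*(2 - 8) = (-10 - 6)*(-6) = -16*(-6) = 96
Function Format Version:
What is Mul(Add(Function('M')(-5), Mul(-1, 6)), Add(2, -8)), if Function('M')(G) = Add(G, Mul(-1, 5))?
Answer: 96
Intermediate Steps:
Function('M')(G) = Add(-5, G) (Function('M')(G) = Add(G, -5) = Add(-5, G))
Mul(Add(Function('M')(-5), Mul(-1, 6)), Add(2, -8)) = Mul(Add(Add(-5, -5), Mul(-1, 6)), Add(2, -8)) = Mul(Add(-10, -6), -6) = Mul(-16, -6) = 96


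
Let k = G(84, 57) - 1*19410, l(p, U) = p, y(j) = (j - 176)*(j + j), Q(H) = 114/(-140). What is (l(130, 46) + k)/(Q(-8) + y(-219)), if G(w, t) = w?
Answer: -1343720/12110643 ≈ -0.11095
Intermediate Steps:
Q(H) = -57/70 (Q(H) = 114*(-1/140) = -57/70)
y(j) = 2*j*(-176 + j) (y(j) = (-176 + j)*(2*j) = 2*j*(-176 + j))
k = -19326 (k = 84 - 1*19410 = 84 - 19410 = -19326)
(l(130, 46) + k)/(Q(-8) + y(-219)) = (130 - 19326)/(-57/70 + 2*(-219)*(-176 - 219)) = -19196/(-57/70 + 2*(-219)*(-395)) = -19196/(-57/70 + 173010) = -19196/12110643/70 = -19196*70/12110643 = -1343720/12110643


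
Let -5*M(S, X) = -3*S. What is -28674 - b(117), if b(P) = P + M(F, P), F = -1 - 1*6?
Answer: -143934/5 ≈ -28787.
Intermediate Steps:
F = -7 (F = -1 - 6 = -7)
M(S, X) = 3*S/5 (M(S, X) = -(-3)*S/5 = 3*S/5)
b(P) = -21/5 + P (b(P) = P + (3/5)*(-7) = P - 21/5 = -21/5 + P)
-28674 - b(117) = -28674 - (-21/5 + 117) = -28674 - 1*564/5 = -28674 - 564/5 = -143934/5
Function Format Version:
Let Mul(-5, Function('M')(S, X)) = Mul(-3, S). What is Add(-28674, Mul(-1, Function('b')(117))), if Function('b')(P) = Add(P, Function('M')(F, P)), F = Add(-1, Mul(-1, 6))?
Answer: Rational(-143934, 5) ≈ -28787.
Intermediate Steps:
F = -7 (F = Add(-1, -6) = -7)
Function('M')(S, X) = Mul(Rational(3, 5), S) (Function('M')(S, X) = Mul(Rational(-1, 5), Mul(-3, S)) = Mul(Rational(3, 5), S))
Function('b')(P) = Add(Rational(-21, 5), P) (Function('b')(P) = Add(P, Mul(Rational(3, 5), -7)) = Add(P, Rational(-21, 5)) = Add(Rational(-21, 5), P))
Add(-28674, Mul(-1, Function('b')(117))) = Add(-28674, Mul(-1, Add(Rational(-21, 5), 117))) = Add(-28674, Mul(-1, Rational(564, 5))) = Add(-28674, Rational(-564, 5)) = Rational(-143934, 5)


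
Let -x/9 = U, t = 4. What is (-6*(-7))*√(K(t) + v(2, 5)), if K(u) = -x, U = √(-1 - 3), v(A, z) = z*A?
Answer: 42*√(10 + 18*I) ≈ 164.26 + 96.651*I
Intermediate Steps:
v(A, z) = A*z
U = 2*I (U = √(-4) = 2*I ≈ 2.0*I)
x = -18*I ≈ -18.0*I
K(u) = 18*I (K(u) = -(-18)*I = 18*I)
(-6*(-7))*√(K(t) + v(2, 5)) = (-6*(-7))*√(18*I + 2*5) = 42*√(18*I + 10) = 42*√(10 + 18*I)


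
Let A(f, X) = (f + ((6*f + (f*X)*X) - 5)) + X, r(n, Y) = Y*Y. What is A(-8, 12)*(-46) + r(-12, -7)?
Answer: 55295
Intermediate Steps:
r(n, Y) = Y²
A(f, X) = -5 + X + 7*f + f*X² (A(f, X) = (f + ((6*f + (X*f)*X) - 5)) + X = (f + ((6*f + f*X²) - 5)) + X = (f + (-5 + 6*f + f*X²)) + X = (-5 + 7*f + f*X²) + X = -5 + X + 7*f + f*X²)
A(-8, 12)*(-46) + r(-12, -7) = (-5 + 12 + 7*(-8) - 8*12²)*(-46) + (-7)² = (-5 + 12 - 56 - 8*144)*(-46) + 49 = (-5 + 12 - 56 - 1152)*(-46) + 49 = -1201*(-46) + 49 = 55246 + 49 = 55295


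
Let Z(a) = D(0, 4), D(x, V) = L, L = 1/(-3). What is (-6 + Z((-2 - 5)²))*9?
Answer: -57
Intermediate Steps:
L = -⅓ ≈ -0.33333
D(x, V) = -⅓
Z(a) = -⅓
(-6 + Z((-2 - 5)²))*9 = (-6 - ⅓)*9 = -19/3*9 = -57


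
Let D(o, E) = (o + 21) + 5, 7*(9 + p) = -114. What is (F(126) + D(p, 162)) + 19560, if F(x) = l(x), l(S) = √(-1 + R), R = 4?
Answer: 136925/7 + √3 ≈ 19562.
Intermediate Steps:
p = -177/7 (p = -9 + (⅐)*(-114) = -9 - 114/7 = -177/7 ≈ -25.286)
D(o, E) = 26 + o (D(o, E) = (21 + o) + 5 = 26 + o)
l(S) = √3 (l(S) = √(-1 + 4) = √3)
F(x) = √3
(F(126) + D(p, 162)) + 19560 = (√3 + (26 - 177/7)) + 19560 = (√3 + 5/7) + 19560 = (5/7 + √3) + 19560 = 136925/7 + √3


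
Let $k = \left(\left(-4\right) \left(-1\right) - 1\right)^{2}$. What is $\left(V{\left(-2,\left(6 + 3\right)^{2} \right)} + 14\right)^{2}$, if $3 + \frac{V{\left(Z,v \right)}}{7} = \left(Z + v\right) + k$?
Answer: $370881$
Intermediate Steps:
$k = 9$ ($k = \left(4 - 1\right)^{2} = 3^{2} = 9$)
$V{\left(Z,v \right)} = 42 + 7 Z + 7 v$ ($V{\left(Z,v \right)} = -21 + 7 \left(\left(Z + v\right) + 9\right) = -21 + 7 \left(9 + Z + v\right) = -21 + \left(63 + 7 Z + 7 v\right) = 42 + 7 Z + 7 v$)
$\left(V{\left(-2,\left(6 + 3\right)^{2} \right)} + 14\right)^{2} = \left(\left(42 + 7 \left(-2\right) + 7 \left(6 + 3\right)^{2}\right) + 14\right)^{2} = \left(\left(42 - 14 + 7 \cdot 9^{2}\right) + 14\right)^{2} = \left(\left(42 - 14 + 7 \cdot 81\right) + 14\right)^{2} = \left(\left(42 - 14 + 567\right) + 14\right)^{2} = \left(595 + 14\right)^{2} = 609^{2} = 370881$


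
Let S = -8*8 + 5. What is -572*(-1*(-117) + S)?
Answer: -33176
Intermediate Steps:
S = -59 (S = -64 + 5 = -59)
-572*(-1*(-117) + S) = -572*(-1*(-117) - 59) = -572*(117 - 59) = -572*58 = -33176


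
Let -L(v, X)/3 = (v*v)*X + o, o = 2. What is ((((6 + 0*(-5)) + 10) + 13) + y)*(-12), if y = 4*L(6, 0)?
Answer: -60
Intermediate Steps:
L(v, X) = -6 - 3*X*v² (L(v, X) = -3*((v*v)*X + 2) = -3*(v²*X + 2) = -3*(X*v² + 2) = -3*(2 + X*v²) = -6 - 3*X*v²)
y = -24 (y = 4*(-6 - 3*0*6²) = 4*(-6 - 3*0*36) = 4*(-6 + 0) = 4*(-6) = -24)
((((6 + 0*(-5)) + 10) + 13) + y)*(-12) = ((((6 + 0*(-5)) + 10) + 13) - 24)*(-12) = ((((6 + 0) + 10) + 13) - 24)*(-12) = (((6 + 10) + 13) - 24)*(-12) = ((16 + 13) - 24)*(-12) = (29 - 24)*(-12) = 5*(-12) = -60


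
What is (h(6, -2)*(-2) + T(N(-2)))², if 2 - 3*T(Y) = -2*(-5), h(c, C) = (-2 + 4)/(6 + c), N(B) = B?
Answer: 9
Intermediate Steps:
h(c, C) = 2/(6 + c)
T(Y) = -8/3 (T(Y) = ⅔ - (-2)*(-5)/3 = ⅔ - ⅓*10 = ⅔ - 10/3 = -8/3)
(h(6, -2)*(-2) + T(N(-2)))² = ((2/(6 + 6))*(-2) - 8/3)² = ((2/12)*(-2) - 8/3)² = ((2*(1/12))*(-2) - 8/3)² = ((⅙)*(-2) - 8/3)² = (-⅓ - 8/3)² = (-3)² = 9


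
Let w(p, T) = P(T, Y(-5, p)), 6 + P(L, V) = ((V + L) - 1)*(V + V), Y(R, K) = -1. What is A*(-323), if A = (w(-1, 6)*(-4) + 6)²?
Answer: -1241612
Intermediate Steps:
P(L, V) = -6 + 2*V*(-1 + L + V) (P(L, V) = -6 + ((V + L) - 1)*(V + V) = -6 + ((L + V) - 1)*(2*V) = -6 + (-1 + L + V)*(2*V) = -6 + 2*V*(-1 + L + V))
w(p, T) = -2 - 2*T (w(p, T) = -6 - 2*(-1) + 2*(-1)² + 2*T*(-1) = -6 + 2 + 2*1 - 2*T = -6 + 2 + 2 - 2*T = -2 - 2*T)
A = 3844 (A = ((-2 - 2*6)*(-4) + 6)² = ((-2 - 12)*(-4) + 6)² = (-14*(-4) + 6)² = (56 + 6)² = 62² = 3844)
A*(-323) = 3844*(-323) = -1241612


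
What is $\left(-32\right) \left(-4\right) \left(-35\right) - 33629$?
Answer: $-38109$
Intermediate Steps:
$\left(-32\right) \left(-4\right) \left(-35\right) - 33629 = 128 \left(-35\right) - 33629 = -4480 - 33629 = -38109$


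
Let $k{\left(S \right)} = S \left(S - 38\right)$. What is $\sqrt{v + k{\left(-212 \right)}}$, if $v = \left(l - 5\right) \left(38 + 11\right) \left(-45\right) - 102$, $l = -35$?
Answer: $\sqrt{141098} \approx 375.63$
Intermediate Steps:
$k{\left(S \right)} = S \left(-38 + S\right)$
$v = 88098$ ($v = \left(-35 - 5\right) \left(38 + 11\right) \left(-45\right) - 102 = \left(-40\right) 49 \left(-45\right) - 102 = \left(-1960\right) \left(-45\right) - 102 = 88200 - 102 = 88098$)
$\sqrt{v + k{\left(-212 \right)}} = \sqrt{88098 - 212 \left(-38 - 212\right)} = \sqrt{88098 - -53000} = \sqrt{88098 + 53000} = \sqrt{141098}$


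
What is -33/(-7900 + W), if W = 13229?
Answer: -33/5329 ≈ -0.0061925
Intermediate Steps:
-33/(-7900 + W) = -33/(-7900 + 13229) = -33/5329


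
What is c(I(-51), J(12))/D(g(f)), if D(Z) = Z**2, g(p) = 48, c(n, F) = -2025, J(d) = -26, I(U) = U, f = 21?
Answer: -225/256 ≈ -0.87891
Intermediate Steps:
c(I(-51), J(12))/D(g(f)) = -2025/(48**2) = -2025/2304 = -2025*1/2304 = -225/256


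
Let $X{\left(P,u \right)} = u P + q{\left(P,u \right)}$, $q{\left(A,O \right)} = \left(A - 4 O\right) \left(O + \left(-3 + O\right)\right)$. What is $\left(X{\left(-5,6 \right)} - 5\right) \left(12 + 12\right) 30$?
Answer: $-213120$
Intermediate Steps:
$q{\left(A,O \right)} = \left(-3 + 2 O\right) \left(A - 4 O\right)$ ($q{\left(A,O \right)} = \left(A - 4 O\right) \left(-3 + 2 O\right) = \left(-3 + 2 O\right) \left(A - 4 O\right)$)
$X{\left(P,u \right)} = - 8 u^{2} - 3 P + 12 u + 3 P u$ ($X{\left(P,u \right)} = u P + \left(- 8 u^{2} - 3 P + 12 u + 2 P u\right) = P u + \left(- 8 u^{2} - 3 P + 12 u + 2 P u\right) = - 8 u^{2} - 3 P + 12 u + 3 P u$)
$\left(X{\left(-5,6 \right)} - 5\right) \left(12 + 12\right) 30 = \left(\left(- 8 \cdot 6^{2} - -15 + 12 \cdot 6 + 3 \left(-5\right) 6\right) - 5\right) \left(12 + 12\right) 30 = \left(\left(\left(-8\right) 36 + 15 + 72 - 90\right) - 5\right) 24 \cdot 30 = \left(\left(-288 + 15 + 72 - 90\right) - 5\right) 24 \cdot 30 = \left(-291 - 5\right) 24 \cdot 30 = \left(-296\right) 24 \cdot 30 = \left(-7104\right) 30 = -213120$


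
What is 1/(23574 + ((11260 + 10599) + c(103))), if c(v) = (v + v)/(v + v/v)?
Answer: 52/2362619 ≈ 2.2009e-5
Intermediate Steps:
c(v) = 2*v/(1 + v) (c(v) = (2*v)/(v + 1) = (2*v)/(1 + v) = 2*v/(1 + v))
1/(23574 + ((11260 + 10599) + c(103))) = 1/(23574 + ((11260 + 10599) + 2*103/(1 + 103))) = 1/(23574 + (21859 + 2*103/104)) = 1/(23574 + (21859 + 2*103*(1/104))) = 1/(23574 + (21859 + 103/52)) = 1/(23574 + 1136771/52) = 1/(2362619/52) = 52/2362619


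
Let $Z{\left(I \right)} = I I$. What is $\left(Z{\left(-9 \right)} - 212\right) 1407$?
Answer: $-184317$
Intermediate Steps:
$Z{\left(I \right)} = I^{2}$
$\left(Z{\left(-9 \right)} - 212\right) 1407 = \left(\left(-9\right)^{2} - 212\right) 1407 = \left(81 - 212\right) 1407 = \left(-131\right) 1407 = -184317$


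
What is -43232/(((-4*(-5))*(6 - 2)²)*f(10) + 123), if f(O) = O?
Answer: -43232/3323 ≈ -13.010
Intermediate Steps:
-43232/(((-4*(-5))*(6 - 2)²)*f(10) + 123) = -43232/(((-4*(-5))*(6 - 2)²)*10 + 123) = -43232/((20*4²)*10 + 123) = -43232/((20*16)*10 + 123) = -43232/(320*10 + 123) = -43232/(3200 + 123) = -43232/3323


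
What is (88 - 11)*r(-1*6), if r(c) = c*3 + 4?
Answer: -1078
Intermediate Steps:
r(c) = 4 + 3*c (r(c) = 3*c + 4 = 4 + 3*c)
(88 - 11)*r(-1*6) = (88 - 11)*(4 + 3*(-1*6)) = 77*(4 + 3*(-6)) = 77*(4 - 18) = 77*(-14) = -1078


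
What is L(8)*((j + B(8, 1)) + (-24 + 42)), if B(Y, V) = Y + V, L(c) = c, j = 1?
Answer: 224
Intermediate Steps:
B(Y, V) = V + Y
L(8)*((j + B(8, 1)) + (-24 + 42)) = 8*((1 + (1 + 8)) + (-24 + 42)) = 8*((1 + 9) + 18) = 8*(10 + 18) = 8*28 = 224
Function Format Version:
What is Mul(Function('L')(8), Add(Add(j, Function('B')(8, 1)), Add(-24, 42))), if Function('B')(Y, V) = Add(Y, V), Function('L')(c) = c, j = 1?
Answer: 224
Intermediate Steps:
Function('B')(Y, V) = Add(V, Y)
Mul(Function('L')(8), Add(Add(j, Function('B')(8, 1)), Add(-24, 42))) = Mul(8, Add(Add(1, Add(1, 8)), Add(-24, 42))) = Mul(8, Add(Add(1, 9), 18)) = Mul(8, Add(10, 18)) = Mul(8, 28) = 224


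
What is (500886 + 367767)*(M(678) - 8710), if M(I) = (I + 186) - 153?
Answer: -6948355347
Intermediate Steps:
M(I) = 33 + I (M(I) = (186 + I) - 153 = 33 + I)
(500886 + 367767)*(M(678) - 8710) = (500886 + 367767)*((33 + 678) - 8710) = 868653*(711 - 8710) = 868653*(-7999) = -6948355347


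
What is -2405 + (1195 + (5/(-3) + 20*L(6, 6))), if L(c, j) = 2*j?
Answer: -2915/3 ≈ -971.67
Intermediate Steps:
-2405 + (1195 + (5/(-3) + 20*L(6, 6))) = -2405 + (1195 + (5/(-3) + 20*(2*6))) = -2405 + (1195 + (5*(-⅓) + 20*12)) = -2405 + (1195 + (-5/3 + 240)) = -2405 + (1195 + 715/3) = -2405 + 4300/3 = -2915/3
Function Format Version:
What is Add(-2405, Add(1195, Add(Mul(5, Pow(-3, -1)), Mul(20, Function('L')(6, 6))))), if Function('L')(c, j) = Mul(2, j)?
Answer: Rational(-2915, 3) ≈ -971.67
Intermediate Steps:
Add(-2405, Add(1195, Add(Mul(5, Pow(-3, -1)), Mul(20, Function('L')(6, 6))))) = Add(-2405, Add(1195, Add(Mul(5, Pow(-3, -1)), Mul(20, Mul(2, 6))))) = Add(-2405, Add(1195, Add(Mul(5, Rational(-1, 3)), Mul(20, 12)))) = Add(-2405, Add(1195, Add(Rational(-5, 3), 240))) = Add(-2405, Add(1195, Rational(715, 3))) = Add(-2405, Rational(4300, 3)) = Rational(-2915, 3)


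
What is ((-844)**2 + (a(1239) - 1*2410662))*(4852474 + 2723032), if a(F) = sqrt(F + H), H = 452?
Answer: -12865678802956 + 7575506*sqrt(1691) ≈ -1.2865e+13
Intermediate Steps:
a(F) = sqrt(452 + F) (a(F) = sqrt(F + 452) = sqrt(452 + F))
((-844)**2 + (a(1239) - 1*2410662))*(4852474 + 2723032) = ((-844)**2 + (sqrt(452 + 1239) - 1*2410662))*(4852474 + 2723032) = (712336 + (sqrt(1691) - 2410662))*7575506 = (712336 + (-2410662 + sqrt(1691)))*7575506 = (-1698326 + sqrt(1691))*7575506 = -12865678802956 + 7575506*sqrt(1691)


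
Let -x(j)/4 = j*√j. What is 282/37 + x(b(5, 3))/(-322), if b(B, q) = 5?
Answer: 282/37 + 10*√5/161 ≈ 7.7605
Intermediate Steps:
x(j) = -4*j^(3/2) (x(j) = -4*j*√j = -4*j^(3/2))
282/37 + x(b(5, 3))/(-322) = 282/37 - 20*√5/(-322) = 282*(1/37) - 20*√5*(-1/322) = 282/37 - 20*√5*(-1/322) = 282/37 + 10*√5/161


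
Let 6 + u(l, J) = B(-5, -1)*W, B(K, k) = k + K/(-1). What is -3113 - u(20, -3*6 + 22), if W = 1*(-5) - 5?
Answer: -3067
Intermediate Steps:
W = -10 (W = -5 - 5 = -10)
B(K, k) = k - K (B(K, k) = k + K*(-1) = k - K)
u(l, J) = -46 (u(l, J) = -6 + (-1 - 1*(-5))*(-10) = -6 + (-1 + 5)*(-10) = -6 + 4*(-10) = -6 - 40 = -46)
-3113 - u(20, -3*6 + 22) = -3113 - 1*(-46) = -3113 + 46 = -3067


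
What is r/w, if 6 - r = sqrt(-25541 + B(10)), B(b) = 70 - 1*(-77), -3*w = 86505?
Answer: -6/28835 + I*sqrt(25394)/28835 ≈ -0.00020808 + 0.0055264*I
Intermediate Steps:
w = -28835 (w = -1/3*86505 = -28835)
B(b) = 147 (B(b) = 70 + 77 = 147)
r = 6 - I*sqrt(25394) (r = 6 - sqrt(-25541 + 147) = 6 - sqrt(-25394) = 6 - I*sqrt(25394) ≈ 6.0 - 159.35*I)
r/w = (6 - I*sqrt(25394))/(-28835) = (6 - I*sqrt(25394))*(-1/28835) = -6/28835 + I*sqrt(25394)/28835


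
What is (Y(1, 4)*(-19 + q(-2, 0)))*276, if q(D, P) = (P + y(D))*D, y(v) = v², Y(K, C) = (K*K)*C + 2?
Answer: -44712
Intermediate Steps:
Y(K, C) = 2 + C*K² (Y(K, C) = K²*C + 2 = C*K² + 2 = 2 + C*K²)
q(D, P) = D*(P + D²) (q(D, P) = (P + D²)*D = D*(P + D²))
(Y(1, 4)*(-19 + q(-2, 0)))*276 = ((2 + 4*1²)*(-19 - 2*(0 + (-2)²)))*276 = ((2 + 4*1)*(-19 - 2*(0 + 4)))*276 = ((2 + 4)*(-19 - 2*4))*276 = (6*(-19 - 8))*276 = (6*(-27))*276 = -162*276 = -44712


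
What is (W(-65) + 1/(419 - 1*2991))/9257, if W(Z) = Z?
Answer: -167181/23809004 ≈ -0.0070218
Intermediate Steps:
(W(-65) + 1/(419 - 1*2991))/9257 = (-65 + 1/(419 - 1*2991))/9257 = (-65 + 1/(419 - 2991))*(1/9257) = (-65 + 1/(-2572))*(1/9257) = (-65 - 1/2572)*(1/9257) = -167181/2572*1/9257 = -167181/23809004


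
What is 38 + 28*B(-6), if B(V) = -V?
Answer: 206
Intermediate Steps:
38 + 28*B(-6) = 38 + 28*(-1*(-6)) = 38 + 28*6 = 38 + 168 = 206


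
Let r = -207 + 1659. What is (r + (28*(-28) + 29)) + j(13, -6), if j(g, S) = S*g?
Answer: 619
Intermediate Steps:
r = 1452
(r + (28*(-28) + 29)) + j(13, -6) = (1452 + (28*(-28) + 29)) - 6*13 = (1452 + (-784 + 29)) - 78 = (1452 - 755) - 78 = 697 - 78 = 619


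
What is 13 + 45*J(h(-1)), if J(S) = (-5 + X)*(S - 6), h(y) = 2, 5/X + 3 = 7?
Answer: 688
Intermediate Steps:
X = 5/4 (X = 5/(-3 + 7) = 5/4 ≈ 1.2500)
J(S) = 45/2 - 15*S/4 (J(S) = (-5 + 5/4)*(S - 6) = -15*(-6 + S)/4 = 45/2 - 15*S/4)
13 + 45*J(h(-1)) = 13 + 45*(45/2 - 15/4*2) = 13 + 45*(45/2 - 15/2) = 13 + 45*15 = 13 + 675 = 688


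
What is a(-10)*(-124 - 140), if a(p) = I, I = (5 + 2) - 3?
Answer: -1056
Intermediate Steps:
I = 4 (I = 7 - 3 = 4)
a(p) = 4
a(-10)*(-124 - 140) = 4*(-124 - 140) = 4*(-264) = -1056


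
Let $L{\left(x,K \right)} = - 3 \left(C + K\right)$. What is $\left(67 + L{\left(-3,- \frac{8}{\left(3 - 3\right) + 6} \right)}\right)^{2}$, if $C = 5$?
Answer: $3136$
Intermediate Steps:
$L{\left(x,K \right)} = -15 - 3 K$ ($L{\left(x,K \right)} = - 3 \left(5 + K\right) = -15 - 3 K$)
$\left(67 + L{\left(-3,- \frac{8}{\left(3 - 3\right) + 6} \right)}\right)^{2} = \left(67 - \left(15 + 3 \left(- \frac{8}{\left(3 - 3\right) + 6}\right)\right)\right)^{2} = \left(67 - \left(15 + 3 \left(- \frac{8}{0 + 6}\right)\right)\right)^{2} = \left(67 - \left(15 + 3 \left(- \frac{8}{6}\right)\right)\right)^{2} = \left(67 - \left(15 + 3 \left(\left(-8\right) \frac{1}{6}\right)\right)\right)^{2} = \left(67 - 11\right)^{2} = 56^{2} = 3136$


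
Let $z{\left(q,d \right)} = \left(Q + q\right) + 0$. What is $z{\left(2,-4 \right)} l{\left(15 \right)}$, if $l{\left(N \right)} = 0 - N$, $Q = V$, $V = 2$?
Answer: $-60$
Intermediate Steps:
$Q = 2$
$z{\left(q,d \right)} = 2 + q$ ($z{\left(q,d \right)} = \left(2 + q\right) + 0 = 2 + q$)
$l{\left(N \right)} = - N$
$z{\left(2,-4 \right)} l{\left(15 \right)} = \left(2 + 2\right) \left(\left(-1\right) 15\right) = 4 \left(-15\right) = -60$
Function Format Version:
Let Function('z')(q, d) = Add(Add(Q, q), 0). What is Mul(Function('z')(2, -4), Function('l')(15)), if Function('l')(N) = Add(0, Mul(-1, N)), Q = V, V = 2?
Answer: -60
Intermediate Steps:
Q = 2
Function('z')(q, d) = Add(2, q) (Function('z')(q, d) = Add(Add(2, q), 0) = Add(2, q))
Function('l')(N) = Mul(-1, N)
Mul(Function('z')(2, -4), Function('l')(15)) = Mul(Add(2, 2), Mul(-1, 15)) = Mul(4, -15) = -60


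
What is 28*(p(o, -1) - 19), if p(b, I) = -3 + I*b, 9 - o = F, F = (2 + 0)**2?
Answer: -756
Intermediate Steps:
F = 4 (F = 2**2 = 4)
o = 5 (o = 9 - 1*4 = 9 - 4 = 5)
28*(p(o, -1) - 19) = 28*((-3 - 1*5) - 19) = 28*((-3 - 5) - 19) = 28*(-8 - 19) = 28*(-27) = -756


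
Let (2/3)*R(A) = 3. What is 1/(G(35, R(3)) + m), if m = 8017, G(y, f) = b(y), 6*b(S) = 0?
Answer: 1/8017 ≈ 0.00012473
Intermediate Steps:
b(S) = 0 (b(S) = (⅙)*0 = 0)
R(A) = 9/2 (R(A) = (3/2)*3 = 9/2)
G(y, f) = 0
1/(G(35, R(3)) + m) = 1/(0 + 8017) = 1/8017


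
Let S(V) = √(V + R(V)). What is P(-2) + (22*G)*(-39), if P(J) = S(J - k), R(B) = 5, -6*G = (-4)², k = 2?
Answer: 2289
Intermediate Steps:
G = -8/3 (G = -⅙*(-4)² = -⅙*16 = -8/3 ≈ -2.6667)
S(V) = √(5 + V) (S(V) = √(V + 5) = √(5 + V))
P(J) = √(3 + J) (P(J) = √(5 + (J - 1*2)) = √(5 + (J - 2)) = √(5 + (-2 + J)) = √(3 + J))
P(-2) + (22*G)*(-39) = √(3 - 2) + (22*(-8/3))*(-39) = √1 - 176/3*(-39) = 1 + 2288 = 2289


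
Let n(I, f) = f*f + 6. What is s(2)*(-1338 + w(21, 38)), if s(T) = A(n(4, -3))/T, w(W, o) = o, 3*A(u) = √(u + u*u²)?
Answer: -650*√3390/3 ≈ -12615.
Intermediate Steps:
n(I, f) = 6 + f² (n(I, f) = f² + 6 = 6 + f²)
A(u) = √(u + u³)/3 (A(u) = √(u + u*u²)/3 = √(u + u³)/3)
s(T) = √3390/(3*T) (s(T) = (√((6 + (-3)²) + (6 + (-3)²)³)/3)/T = (√((6 + 9) + (6 + 9)³)/3)/T = (√(15 + 15³)/3)/T = (√(15 + 3375)/3)/T = (√3390/3)/T = √3390/(3*T))
s(2)*(-1338 + w(21, 38)) = ((⅓)*√3390/2)*(-1338 + 38) = ((⅓)*√3390*(½))*(-1300) = (√3390/6)*(-1300) = -650*√3390/3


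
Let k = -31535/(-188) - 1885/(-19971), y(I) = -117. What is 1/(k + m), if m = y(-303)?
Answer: 3754548/190857749 ≈ 0.019672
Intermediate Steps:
m = -117
k = 630139865/3754548 (k = -31535*(-1/188) - 1885*(-1/19971) = 31535/188 + 1885/19971 = 630139865/3754548 ≈ 167.83)
1/(k + m) = 1/(630139865/3754548 - 117) = 1/(190857749/3754548) = 3754548/190857749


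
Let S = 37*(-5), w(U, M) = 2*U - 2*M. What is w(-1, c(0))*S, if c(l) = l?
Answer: 370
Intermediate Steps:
w(U, M) = -2*M + 2*U
S = -185
w(-1, c(0))*S = (-2*0 + 2*(-1))*(-185) = (0 - 2)*(-185) = -2*(-185) = 370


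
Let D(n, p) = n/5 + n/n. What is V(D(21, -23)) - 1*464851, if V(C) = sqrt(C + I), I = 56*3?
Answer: -464851 + sqrt(4330)/5 ≈ -4.6484e+5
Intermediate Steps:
I = 168
D(n, p) = 1 + n/5 (D(n, p) = n*(1/5) + 1 = n/5 + 1 = 1 + n/5)
V(C) = sqrt(168 + C) (V(C) = sqrt(C + 168) = sqrt(168 + C))
V(D(21, -23)) - 1*464851 = sqrt(168 + (1 + (1/5)*21)) - 1*464851 = sqrt(168 + (1 + 21/5)) - 464851 = sqrt(168 + 26/5) - 464851 = sqrt(866/5) - 464851 = sqrt(4330)/5 - 464851 = -464851 + sqrt(4330)/5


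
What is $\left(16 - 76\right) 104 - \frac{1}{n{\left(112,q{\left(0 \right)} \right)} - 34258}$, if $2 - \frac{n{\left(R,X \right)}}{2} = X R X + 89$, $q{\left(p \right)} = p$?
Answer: $- \frac{214855679}{34432} \approx -6240.0$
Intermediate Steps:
$n{\left(R,X \right)} = -174 - 2 R X^{2}$ ($n{\left(R,X \right)} = 4 - 2 \left(X R X + 89\right) = 4 - 2 \left(R X X + 89\right) = 4 - 2 \left(R X^{2} + 89\right) = 4 - 2 \left(89 + R X^{2}\right) = 4 - \left(178 + 2 R X^{2}\right) = -174 - 2 R X^{2}$)
$\left(16 - 76\right) 104 - \frac{1}{n{\left(112,q{\left(0 \right)} \right)} - 34258} = \left(16 - 76\right) 104 - \frac{1}{\left(-174 - 224 \cdot 0^{2}\right) - 34258} = \left(-60\right) 104 - \frac{1}{\left(-174 - 224 \cdot 0\right) - 34258} = -6240 - \frac{1}{\left(-174 + 0\right) - 34258} = -6240 - \frac{1}{-174 - 34258} = -6240 - \frac{1}{-34432} = -6240 - - \frac{1}{34432} = -6240 + \frac{1}{34432} = - \frac{214855679}{34432}$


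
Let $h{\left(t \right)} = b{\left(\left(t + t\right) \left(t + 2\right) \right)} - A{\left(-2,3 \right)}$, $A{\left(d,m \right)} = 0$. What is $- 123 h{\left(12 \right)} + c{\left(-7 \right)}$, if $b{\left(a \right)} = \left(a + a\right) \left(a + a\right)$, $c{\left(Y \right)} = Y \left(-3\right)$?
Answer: $-55544811$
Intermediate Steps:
$c{\left(Y \right)} = - 3 Y$
$b{\left(a \right)} = 4 a^{2}$ ($b{\left(a \right)} = 2 a 2 a = 4 a^{2}$)
$h{\left(t \right)} = 16 t^{2} \left(2 + t\right)^{2}$ ($h{\left(t \right)} = 4 \left(\left(t + t\right) \left(t + 2\right)\right)^{2} - 0 = 4 \left(2 t \left(2 + t\right)\right)^{2} + 0 = 4 \cdot 4 t^{2} \left(2 + t\right)^{2} + 0 = 16 t^{2} \left(2 + t\right)^{2} + 0 = 16 t^{2} \left(2 + t\right)^{2}$)
$- 123 h{\left(12 \right)} + c{\left(-7 \right)} = - 123 \cdot 16 \cdot 12^{2} \left(2 + 12\right)^{2} - -21 = - 123 \cdot 16 \cdot 144 \cdot 14^{2} + 21 = - 123 \cdot 16 \cdot 144 \cdot 196 + 21 = \left(-123\right) 451584 + 21 = -55544832 + 21 = -55544811$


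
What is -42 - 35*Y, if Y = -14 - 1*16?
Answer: 1008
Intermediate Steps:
Y = -30 (Y = -14 - 16 = -30)
-42 - 35*Y = -42 - 35*(-30) = -42 + 1050 = 1008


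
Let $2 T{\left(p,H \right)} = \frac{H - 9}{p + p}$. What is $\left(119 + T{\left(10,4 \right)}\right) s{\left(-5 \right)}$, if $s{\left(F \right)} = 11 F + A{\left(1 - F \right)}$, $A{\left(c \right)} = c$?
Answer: $- \frac{46599}{8} \approx -5824.9$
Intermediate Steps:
$T{\left(p,H \right)} = \frac{-9 + H}{4 p}$ ($T{\left(p,H \right)} = \frac{\left(H - 9\right) \frac{1}{p + p}}{2} = \frac{\left(-9 + H\right) \frac{1}{2 p}}{2} = \frac{\frac{1}{2} \frac{1}{p} \left(-9 + H\right)}{2} = \frac{-9 + H}{4 p}$)
$s{\left(F \right)} = 1 + 10 F$ ($s{\left(F \right)} = 11 F - \left(-1 + F\right) = 1 + 10 F$)
$\left(119 + T{\left(10,4 \right)}\right) s{\left(-5 \right)} = \left(119 + \frac{-9 + 4}{4 \cdot 10}\right) \left(1 + 10 \left(-5\right)\right) = \left(119 + \frac{1}{4} \cdot \frac{1}{10} \left(-5\right)\right) \left(1 - 50\right) = \left(119 - \frac{1}{8}\right) \left(-49\right) = \frac{951}{8} \left(-49\right) = - \frac{46599}{8}$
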